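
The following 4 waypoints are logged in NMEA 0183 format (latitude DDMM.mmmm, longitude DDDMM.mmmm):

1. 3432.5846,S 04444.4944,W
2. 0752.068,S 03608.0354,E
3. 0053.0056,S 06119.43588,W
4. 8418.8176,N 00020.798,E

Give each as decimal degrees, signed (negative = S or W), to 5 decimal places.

1. -34.54308, -44.74157
2. -7.86780, 36.13392
3. -0.88343, -61.32393
4. 84.31363, 0.34663

Point 1:
  Latitude: degrees = first 2 digits = 34, minutes = 32.5846; 34 + 32.5846/60 = 34.543077
  S → negative
  Lon: degrees = first 3 digits = 44, minutes = 44.4944; 44 + 44.4944/60 = 44.741573
  hemisphere W, so the sign is −
Point 2:
  Lat: degrees = first 2 digits = 7, minutes = 52.068; 7 + 52.068/60 = 7.867800
  S ⇒ negate
  Longitude: degrees = first 3 digits = 36, minutes = 8.0354; 36 + 8.0354/60 = 36.133923
  E → positive
Point 3:
  φ: degrees = first 2 digits = 0, minutes = 53.0056; 0 + 53.0056/60 = 0.883427
  hemisphere S, so the sign is −
  Lon: split at 3 digits → 061° and 19.43588′; 61 + 19.43588/60 = 61.323931
  hemisphere W, so the sign is −
Point 4:
  Lat: split at 2 digits → 84° and 18.8176′; 84 + 18.8176/60 = 84.313627
  N ⇒ keep positive
  Lon: degrees = first 3 digits = 0, minutes = 20.798; 0 + 20.798/60 = 0.346633
  E ⇒ keep positive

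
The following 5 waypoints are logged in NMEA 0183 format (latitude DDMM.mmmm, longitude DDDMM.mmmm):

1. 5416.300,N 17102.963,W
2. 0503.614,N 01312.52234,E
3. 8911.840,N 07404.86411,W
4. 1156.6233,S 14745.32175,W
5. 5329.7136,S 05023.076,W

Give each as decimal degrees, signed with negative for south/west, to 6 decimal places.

1. 54.271667, -171.049383
2. 5.060233, 13.208706
3. 89.197333, -74.081069
4. -11.943722, -147.755363
5. -53.495227, -50.384600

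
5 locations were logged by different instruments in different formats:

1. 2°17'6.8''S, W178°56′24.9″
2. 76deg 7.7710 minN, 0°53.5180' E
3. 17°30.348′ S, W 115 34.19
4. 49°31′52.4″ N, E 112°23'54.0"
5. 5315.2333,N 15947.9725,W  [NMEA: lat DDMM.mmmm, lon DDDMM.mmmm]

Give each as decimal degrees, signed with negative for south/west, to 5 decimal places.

1. -2.28522, -178.94025
2. 76.12952, 0.89197
3. -17.50580, -115.56983
4. 49.53122, 112.39833
5. 53.25389, -159.79954

Point 1:
  Lat: 2 + 17/60 + 6.8/3600 = 2.285222
  hemisphere S, so the sign is −
  λ: 178° + 56/60 + 24.9/3600 = 178 + 0.933333 + 0.006917 = 178.940250
  hemisphere W, so the sign is −
Point 2:
  Latitude: 76 + 7.771/60 = 76.129517
  N ⇒ keep positive
  λ: 53.518′ = 0.891967°; total 0.891967
  E → positive
Point 3:
  Lat: 17 + 30.348/60 = 17.505800
  S → negative
  λ: 115 + 34.19/60 = 115.569833
  W ⇒ negate
Point 4:
  φ: 49° + 31/60 + 52.4/3600 = 49 + 0.516667 + 0.014556 = 49.531222
  N ⇒ keep positive
  Lon: 112° + 23/60 + 54/3600 = 112 + 0.383333 + 0.015000 = 112.398333
  E → positive
Point 5:
  Latitude: split at 2 digits → 53° and 15.2333′; 53 + 15.2333/60 = 53.253888
  N → positive
  Longitude: split at 3 digits → 159° and 47.9725′; 159 + 47.9725/60 = 159.799542
  W → negative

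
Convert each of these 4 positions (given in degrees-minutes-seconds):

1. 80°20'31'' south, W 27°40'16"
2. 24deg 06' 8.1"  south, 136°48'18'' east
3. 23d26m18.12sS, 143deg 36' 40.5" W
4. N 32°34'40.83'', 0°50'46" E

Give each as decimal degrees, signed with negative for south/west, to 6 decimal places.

Point 1:
  Latitude: 80 + 20/60 + 31/3600 = 80.3419444
  S → negative
  λ: 27 + 40/60 + 16/3600 = 27.6711111
  W → negative
Point 2:
  Latitude: 24° + 6/60 + 8.1/3600 = 24 + 0.100000 + 0.002250 = 24.1022500
  hemisphere S, so the sign is −
  λ: 136° + 48/60 + 18/3600 = 136 + 0.800000 + 0.005000 = 136.8050000
  E ⇒ keep positive
Point 3:
  φ: 23 + 26/60 + 18.12/3600 = 23.4383667
  S → negative
  λ: 36′ + 40.5″ = 36.67500′; 143 + 36.67500/60 = 143.6112500
  hemisphere W, so the sign is −
Point 4:
  φ: 32° + 34/60 + 40.83/3600 = 32 + 0.566667 + 0.011342 = 32.5780083
  N ⇒ keep positive
  Lon: 0° + 50/60 + 46/3600 = 0 + 0.833333 + 0.012778 = 0.8461111
  E ⇒ keep positive

1. -80.341944, -27.671111
2. -24.102250, 136.805000
3. -23.438367, -143.611250
4. 32.578008, 0.846111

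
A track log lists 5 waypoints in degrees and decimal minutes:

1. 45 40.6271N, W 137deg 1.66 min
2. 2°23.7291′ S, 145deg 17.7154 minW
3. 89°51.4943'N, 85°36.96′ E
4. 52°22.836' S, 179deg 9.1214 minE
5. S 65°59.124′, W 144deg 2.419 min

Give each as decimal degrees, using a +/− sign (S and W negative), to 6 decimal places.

1. 45.677118, -137.027667
2. -2.395485, -145.295257
3. 89.858238, 85.616000
4. -52.380600, 179.152023
5. -65.985400, -144.040317

Point 1:
  φ: 40.6271′ = 0.677118°; total 45.6771183
  N → positive
  Lon: 1.66′ = 0.027667°; total 137.0276667
  W ⇒ negate
Point 2:
  Latitude: 2 + 23.7291/60 = 2.3954850
  S → negative
  λ: 17.7154′ = 0.295257°; total 145.2952567
  W ⇒ negate
Point 3:
  Lat: 89 + 51.4943/60 = 89.8582383
  N ⇒ keep positive
  λ: 85 + 36.96/60 = 85.6160000
  E ⇒ keep positive
Point 4:
  Latitude: 52 + 22.836/60 = 52.3806000
  hemisphere S, so the sign is −
  λ: 9.1214′ = 0.152023°; total 179.1520233
  E ⇒ keep positive
Point 5:
  Lat: 59.124′ = 0.985400°; total 65.9854000
  S ⇒ negate
  Lon: 144 + 2.419/60 = 144.0403167
  hemisphere W, so the sign is −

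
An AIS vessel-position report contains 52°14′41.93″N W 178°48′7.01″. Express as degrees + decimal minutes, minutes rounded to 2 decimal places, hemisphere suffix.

Latitude: seconds/60 = 0.69883; minutes = 14 + 0.69883 = 14.6988
λ: 48 + 7.01/60 = 48.1168′

52° 14.70′ N, 178° 48.12′ W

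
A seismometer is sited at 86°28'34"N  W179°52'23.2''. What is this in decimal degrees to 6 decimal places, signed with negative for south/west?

φ: 86° + 28/60 + 34/3600 = 86 + 0.466667 + 0.009444 = 86.4761111
N ⇒ keep positive
Lon: 179° + 52/60 + 23.2/3600 = 179 + 0.866667 + 0.006444 = 179.8731111
W ⇒ negate

86.476111, -179.873111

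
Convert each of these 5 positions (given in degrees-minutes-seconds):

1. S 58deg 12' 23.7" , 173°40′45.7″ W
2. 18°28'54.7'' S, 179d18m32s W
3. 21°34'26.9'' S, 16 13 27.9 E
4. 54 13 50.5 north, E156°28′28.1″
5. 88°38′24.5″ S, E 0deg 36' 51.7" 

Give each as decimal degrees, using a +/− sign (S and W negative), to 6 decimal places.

Point 1:
  Latitude: 58 + 12/60 + 23.7/3600 = 58.2065833
  hemisphere S, so the sign is −
  Lon: 173° + 40/60 + 45.7/3600 = 173 + 0.666667 + 0.012694 = 173.6793611
  W ⇒ negate
Point 2:
  φ: 18 + 28/60 + 54.7/3600 = 18.4818611
  S ⇒ negate
  λ: 179° + 18/60 + 32/3600 = 179 + 0.300000 + 0.008889 = 179.3088889
  W ⇒ negate
Point 3:
  Latitude: 21 + 34/60 + 26.9/3600 = 21.5741389
  S → negative
  Lon: 13′ + 27.9″ = 13.46500′; 16 + 13.46500/60 = 16.2244167
  E → positive
Point 4:
  Lat: 13′ + 50.5″ = 13.84167′; 54 + 13.84167/60 = 54.2306944
  N ⇒ keep positive
  Lon: 156 + 28/60 + 28.1/3600 = 156.4744722
  E ⇒ keep positive
Point 5:
  Latitude: 38′ + 24.5″ = 38.40833′; 88 + 38.40833/60 = 88.6401389
  hemisphere S, so the sign is −
  Lon: 0 + 36/60 + 51.7/3600 = 0.6143611
  E ⇒ keep positive

1. -58.206583, -173.679361
2. -18.481861, -179.308889
3. -21.574139, 16.224417
4. 54.230694, 156.474472
5. -88.640139, 0.614361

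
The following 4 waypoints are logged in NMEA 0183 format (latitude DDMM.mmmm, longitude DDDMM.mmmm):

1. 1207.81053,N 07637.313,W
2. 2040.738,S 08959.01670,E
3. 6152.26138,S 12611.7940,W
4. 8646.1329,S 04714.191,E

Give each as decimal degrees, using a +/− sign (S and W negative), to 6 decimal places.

Point 1:
  Lat: split at 2 digits → 12° and 7.81053′; 12 + 7.81053/60 = 12.1301755
  N → positive
  λ: degrees = first 3 digits = 76, minutes = 37.313; 76 + 37.313/60 = 76.6218833
  W → negative
Point 2:
  Lat: degrees = first 2 digits = 20, minutes = 40.738; 20 + 40.738/60 = 20.6789667
  hemisphere S, so the sign is −
  Longitude: degrees = first 3 digits = 89, minutes = 59.0167; 89 + 59.0167/60 = 89.9836117
  E ⇒ keep positive
Point 3:
  Lat: split at 2 digits → 61° and 52.26138′; 61 + 52.26138/60 = 61.8710230
  S ⇒ negate
  λ: degrees = first 3 digits = 126, minutes = 11.794; 126 + 11.794/60 = 126.1965667
  W ⇒ negate
Point 4:
  φ: split at 2 digits → 86° and 46.1329′; 86 + 46.1329/60 = 86.7688817
  hemisphere S, so the sign is −
  λ: degrees = first 3 digits = 47, minutes = 14.191; 47 + 14.191/60 = 47.2365167
  E → positive

1. 12.130176, -76.621883
2. -20.678967, 89.983612
3. -61.871023, -126.196567
4. -86.768882, 47.236517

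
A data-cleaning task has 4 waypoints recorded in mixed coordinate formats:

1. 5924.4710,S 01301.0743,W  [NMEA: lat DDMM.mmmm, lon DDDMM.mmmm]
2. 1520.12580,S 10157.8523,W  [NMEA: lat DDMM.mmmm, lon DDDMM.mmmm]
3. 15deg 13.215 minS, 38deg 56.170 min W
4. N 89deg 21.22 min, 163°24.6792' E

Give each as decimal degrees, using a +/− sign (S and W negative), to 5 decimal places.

Point 1:
  Latitude: split at 2 digits → 59° and 24.471′; 59 + 24.471/60 = 59.407850
  S → negative
  λ: split at 3 digits → 013° and 1.0743′; 13 + 1.0743/60 = 13.017905
  hemisphere W, so the sign is −
Point 2:
  Latitude: degrees = first 2 digits = 15, minutes = 20.1258; 15 + 20.1258/60 = 15.335430
  hemisphere S, so the sign is −
  Longitude: split at 3 digits → 101° and 57.8523′; 101 + 57.8523/60 = 101.964205
  hemisphere W, so the sign is −
Point 3:
  Lat: 15 + 13.215/60 = 15.220250
  S ⇒ negate
  Lon: 56.17′ = 0.936167°; total 38.936167
  hemisphere W, so the sign is −
Point 4:
  φ: 21.22′ = 0.353667°; total 89.353667
  N → positive
  Lon: 24.6792′ = 0.411320°; total 163.411320
  E → positive

1. -59.40785, -13.01791
2. -15.33543, -101.96421
3. -15.22025, -38.93617
4. 89.35367, 163.41132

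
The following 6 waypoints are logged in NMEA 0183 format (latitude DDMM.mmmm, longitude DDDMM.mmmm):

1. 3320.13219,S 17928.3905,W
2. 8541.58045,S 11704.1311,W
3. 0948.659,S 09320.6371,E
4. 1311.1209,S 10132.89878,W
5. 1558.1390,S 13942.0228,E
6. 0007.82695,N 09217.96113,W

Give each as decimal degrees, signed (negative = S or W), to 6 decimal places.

Point 1:
  φ: split at 2 digits → 33° and 20.13219′; 33 + 20.13219/60 = 33.3355365
  hemisphere S, so the sign is −
  λ: degrees = first 3 digits = 179, minutes = 28.3905; 179 + 28.3905/60 = 179.4731750
  W ⇒ negate
Point 2:
  φ: degrees = first 2 digits = 85, minutes = 41.58045; 85 + 41.58045/60 = 85.6930075
  hemisphere S, so the sign is −
  Lon: degrees = first 3 digits = 117, minutes = 4.1311; 117 + 4.1311/60 = 117.0688517
  hemisphere W, so the sign is −
Point 3:
  Latitude: split at 2 digits → 09° and 48.659′; 9 + 48.659/60 = 9.8109833
  hemisphere S, so the sign is −
  Longitude: split at 3 digits → 093° and 20.6371′; 93 + 20.6371/60 = 93.3439517
  E ⇒ keep positive
Point 4:
  Latitude: degrees = first 2 digits = 13, minutes = 11.1209; 13 + 11.1209/60 = 13.1853483
  S → negative
  Lon: split at 3 digits → 101° and 32.89878′; 101 + 32.89878/60 = 101.5483130
  W ⇒ negate
Point 5:
  Latitude: degrees = first 2 digits = 15, minutes = 58.139; 15 + 58.139/60 = 15.9689833
  hemisphere S, so the sign is −
  λ: split at 3 digits → 139° and 42.0228′; 139 + 42.0228/60 = 139.7003800
  E → positive
Point 6:
  Latitude: degrees = first 2 digits = 0, minutes = 7.82695; 0 + 7.82695/60 = 0.1304492
  N → positive
  λ: degrees = first 3 digits = 92, minutes = 17.96113; 92 + 17.96113/60 = 92.2993522
  W → negative

1. -33.335537, -179.473175
2. -85.693008, -117.068852
3. -9.810983, 93.343952
4. -13.185348, -101.548313
5. -15.968983, 139.700380
6. 0.130449, -92.299352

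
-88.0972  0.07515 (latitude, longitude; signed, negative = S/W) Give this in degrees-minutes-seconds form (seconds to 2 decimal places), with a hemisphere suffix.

Latitude is negative → S; |value| = 88.097200
Lat: 0.097200 × 60 = 5.83200′ → 5′, remainder × 60 = 49.9200″
λ: 0.075150 × 60 = 4.50900′ → 4′, remainder × 60 = 30.5400″

88°05′49.92″ S, 0°04′30.54″ E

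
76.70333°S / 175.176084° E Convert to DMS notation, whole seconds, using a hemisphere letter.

Lat: 0.703330 × 60 = 42.19980′ → 42′, remainder × 60 = 11.99″
Longitude: 0.176084 × 60 = 10.56504′ → 10′, remainder × 60 = 33.90″

76°42′12″ S, 175°10′34″ E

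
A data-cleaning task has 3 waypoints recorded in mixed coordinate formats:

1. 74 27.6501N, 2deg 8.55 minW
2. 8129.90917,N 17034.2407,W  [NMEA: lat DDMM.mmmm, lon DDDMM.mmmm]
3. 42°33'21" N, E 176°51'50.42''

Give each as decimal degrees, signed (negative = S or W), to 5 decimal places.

1. 74.46084, -2.14250
2. 81.49849, -170.57068
3. 42.55583, 176.86401

Point 1:
  Latitude: 74 + 27.6501/60 = 74.460835
  N ⇒ keep positive
  λ: 8.55′ = 0.142500°; total 2.142500
  hemisphere W, so the sign is −
Point 2:
  Lat: split at 2 digits → 81° and 29.90917′; 81 + 29.90917/60 = 81.498486
  N ⇒ keep positive
  Lon: split at 3 digits → 170° and 34.2407′; 170 + 34.2407/60 = 170.570678
  W → negative
Point 3:
  Latitude: 42° + 33/60 + 21/3600 = 42 + 0.550000 + 0.005833 = 42.555833
  N ⇒ keep positive
  Longitude: 51′ + 50.42″ = 51.84033′; 176 + 51.84033/60 = 176.864006
  E ⇒ keep positive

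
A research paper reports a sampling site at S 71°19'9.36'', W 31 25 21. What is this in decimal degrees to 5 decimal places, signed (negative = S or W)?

-71.31927, -31.42250

φ: 19′ + 9.36″ = 19.15600′; 71 + 19.15600/60 = 71.319267
S → negative
Lon: 31 + 25/60 + 21/3600 = 31.422500
W ⇒ negate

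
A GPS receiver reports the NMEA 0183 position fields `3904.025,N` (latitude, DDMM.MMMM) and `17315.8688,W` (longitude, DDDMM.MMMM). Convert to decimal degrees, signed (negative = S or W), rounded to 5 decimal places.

φ: split at 2 digits → 39° and 4.025′; 39 + 4.025/60 = 39.067083
N ⇒ keep positive
Lon: split at 3 digits → 173° and 15.8688′; 173 + 15.8688/60 = 173.264480
W ⇒ negate

39.06708, -173.26448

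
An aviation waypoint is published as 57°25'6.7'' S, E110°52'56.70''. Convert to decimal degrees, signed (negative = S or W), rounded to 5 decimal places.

-57.41853, 110.88242

Latitude: 57° + 25/60 + 6.7/3600 = 57 + 0.416667 + 0.001861 = 57.418528
S ⇒ negate
Lon: 52′ + 56.7″ = 52.94500′; 110 + 52.94500/60 = 110.882417
E ⇒ keep positive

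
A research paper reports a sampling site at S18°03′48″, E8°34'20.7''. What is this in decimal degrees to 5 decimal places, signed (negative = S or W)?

-18.06333, 8.57242

Latitude: 3′ + 48″ = 3.80000′; 18 + 3.80000/60 = 18.063333
S ⇒ negate
Longitude: 8° + 34/60 + 20.7/3600 = 8 + 0.566667 + 0.005750 = 8.572417
E ⇒ keep positive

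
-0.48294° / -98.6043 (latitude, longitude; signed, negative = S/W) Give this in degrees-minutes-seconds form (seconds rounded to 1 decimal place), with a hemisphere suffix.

Latitude is negative → S; |value| = 0.482940
φ: 0.482940° → 28.97640′; 0.97640 × 60 = 58.584″
Longitude is negative → W; |value| = 98.604300
Longitude: whole degrees 98; 36.25800′ → 36′ and 15.480″

0°28′58.6″ S, 98°36′15.5″ W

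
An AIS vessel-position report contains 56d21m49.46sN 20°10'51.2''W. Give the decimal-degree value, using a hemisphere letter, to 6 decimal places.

Lat: 21′ + 49.46″ = 21.82433′; 56 + 21.82433/60 = 56.3637389
λ: 10′ + 51.2″ = 10.85333′; 20 + 10.85333/60 = 20.1808889

56.363739° N, 20.180889° W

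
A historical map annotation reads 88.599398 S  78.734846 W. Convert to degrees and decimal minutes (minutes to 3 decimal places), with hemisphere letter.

Lat: fractional part 0.599398 → 35.96388 minutes
Longitude: 78° + 0.734846 × 60 = 78° 44.09076′

88° 35.964′ S, 78° 44.091′ W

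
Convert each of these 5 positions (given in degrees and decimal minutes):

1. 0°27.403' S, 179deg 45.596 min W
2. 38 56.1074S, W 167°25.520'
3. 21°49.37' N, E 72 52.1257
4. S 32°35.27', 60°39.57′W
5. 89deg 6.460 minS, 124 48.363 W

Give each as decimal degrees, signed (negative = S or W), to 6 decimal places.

Point 1:
  Lat: 27.403′ = 0.456717°; total 0.4567167
  hemisphere S, so the sign is −
  Lon: 179 + 45.596/60 = 179.7599333
  hemisphere W, so the sign is −
Point 2:
  φ: 56.1074′ = 0.935123°; total 38.9351233
  S → negative
  Longitude: 25.52′ = 0.425333°; total 167.4253333
  hemisphere W, so the sign is −
Point 3:
  φ: 49.37′ = 0.822833°; total 21.8228333
  N → positive
  Longitude: 72 + 52.1257/60 = 72.8687617
  E ⇒ keep positive
Point 4:
  φ: 32 + 35.27/60 = 32.5878333
  S ⇒ negate
  Lon: 39.57′ = 0.659500°; total 60.6595000
  hemisphere W, so the sign is −
Point 5:
  φ: 6.46′ = 0.107667°; total 89.1076667
  hemisphere S, so the sign is −
  λ: 124 + 48.363/60 = 124.8060500
  W ⇒ negate

1. -0.456717, -179.759933
2. -38.935123, -167.425333
3. 21.822833, 72.868762
4. -32.587833, -60.659500
5. -89.107667, -124.806050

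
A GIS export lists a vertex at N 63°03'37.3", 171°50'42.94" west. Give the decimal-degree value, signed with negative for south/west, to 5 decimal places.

63.06036, -171.84526

Latitude: 63° + 3/60 + 37.3/3600 = 63 + 0.050000 + 0.010361 = 63.060361
N ⇒ keep positive
λ: 50′ + 42.94″ = 50.71567′; 171 + 50.71567/60 = 171.845261
W → negative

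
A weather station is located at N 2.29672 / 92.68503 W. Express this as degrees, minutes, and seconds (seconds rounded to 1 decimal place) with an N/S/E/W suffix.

2°17′48.2″ N, 92°41′6.1″ W

Latitude: 0.296720° → 17.80320′; 0.80320 × 60 = 48.192″
λ: 0.685030 × 60 = 41.10180′ → 41′, remainder × 60 = 6.108″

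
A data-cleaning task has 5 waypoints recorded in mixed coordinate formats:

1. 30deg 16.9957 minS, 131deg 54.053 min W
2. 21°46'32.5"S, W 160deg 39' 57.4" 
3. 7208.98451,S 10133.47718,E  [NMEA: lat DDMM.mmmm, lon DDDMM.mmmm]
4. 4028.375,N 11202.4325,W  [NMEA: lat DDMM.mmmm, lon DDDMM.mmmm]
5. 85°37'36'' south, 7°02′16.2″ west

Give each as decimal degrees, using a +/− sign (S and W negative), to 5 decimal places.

1. -30.28326, -131.90088
2. -21.77569, -160.66594
3. -72.14974, 101.55795
4. 40.47292, -112.04054
5. -85.62667, -7.03783

Point 1:
  Lat: 30 + 16.9957/60 = 30.283262
  S → negative
  Lon: 54.053′ = 0.900883°; total 131.900883
  W → negative
Point 2:
  Latitude: 21° + 46/60 + 32.5/3600 = 21 + 0.766667 + 0.009028 = 21.775694
  S → negative
  λ: 39′ + 57.4″ = 39.95667′; 160 + 39.95667/60 = 160.665944
  hemisphere W, so the sign is −
Point 3:
  Latitude: degrees = first 2 digits = 72, minutes = 8.98451; 72 + 8.98451/60 = 72.149742
  S ⇒ negate
  Lon: degrees = first 3 digits = 101, minutes = 33.47718; 101 + 33.47718/60 = 101.557953
  E ⇒ keep positive
Point 4:
  φ: degrees = first 2 digits = 40, minutes = 28.375; 40 + 28.375/60 = 40.472917
  N ⇒ keep positive
  Longitude: degrees = first 3 digits = 112, minutes = 2.4325; 112 + 2.4325/60 = 112.040542
  W ⇒ negate
Point 5:
  Lat: 85 + 37/60 + 36/3600 = 85.626667
  hemisphere S, so the sign is −
  λ: 2′ + 16.2″ = 2.27000′; 7 + 2.27000/60 = 7.037833
  W ⇒ negate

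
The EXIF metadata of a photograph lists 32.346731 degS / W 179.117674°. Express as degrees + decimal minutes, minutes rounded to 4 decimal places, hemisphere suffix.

32° 20.8039′ S, 179° 7.0604′ W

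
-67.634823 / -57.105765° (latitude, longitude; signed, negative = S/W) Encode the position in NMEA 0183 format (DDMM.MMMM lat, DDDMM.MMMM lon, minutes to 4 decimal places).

6738.0894,S / 05706.3459,W

Latitude is negative → S; |value| = 67.634823
Lat: fractional part 0.634823 → 38.089380 minutes
Longitude is negative → W; |value| = 57.105765
Lon: fractional part 0.105765 → 6.345900 minutes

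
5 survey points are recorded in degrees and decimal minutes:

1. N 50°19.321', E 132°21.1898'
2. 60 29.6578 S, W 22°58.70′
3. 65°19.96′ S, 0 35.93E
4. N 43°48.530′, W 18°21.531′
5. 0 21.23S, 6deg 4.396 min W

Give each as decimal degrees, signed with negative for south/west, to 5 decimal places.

Point 1:
  φ: 19.321′ = 0.322017°; total 50.322017
  N ⇒ keep positive
  Longitude: 21.1898′ = 0.353163°; total 132.353163
  E → positive
Point 2:
  Latitude: 29.6578′ = 0.494297°; total 60.494297
  S ⇒ negate
  Longitude: 22 + 58.7/60 = 22.978333
  W → negative
Point 3:
  φ: 65 + 19.96/60 = 65.332667
  S ⇒ negate
  Lon: 0 + 35.93/60 = 0.598833
  E → positive
Point 4:
  Lat: 43 + 48.53/60 = 43.808833
  N ⇒ keep positive
  Lon: 21.531′ = 0.358850°; total 18.358850
  hemisphere W, so the sign is −
Point 5:
  Lat: 0 + 21.23/60 = 0.353833
  S → negative
  λ: 4.396′ = 0.073267°; total 6.073267
  hemisphere W, so the sign is −

1. 50.32202, 132.35316
2. -60.49430, -22.97833
3. -65.33267, 0.59883
4. 43.80883, -18.35885
5. -0.35383, -6.07327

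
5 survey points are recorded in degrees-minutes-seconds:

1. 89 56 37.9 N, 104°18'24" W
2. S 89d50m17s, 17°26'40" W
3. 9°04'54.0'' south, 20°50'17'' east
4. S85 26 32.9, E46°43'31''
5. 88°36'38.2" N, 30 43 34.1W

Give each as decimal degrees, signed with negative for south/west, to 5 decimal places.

1. 89.94386, -104.30667
2. -89.83806, -17.44444
3. -9.08167, 20.83806
4. -85.44247, 46.72528
5. 88.61061, -30.72614

Point 1:
  φ: 89° + 56/60 + 37.9/3600 = 89 + 0.933333 + 0.010528 = 89.943861
  N → positive
  Lon: 18′ + 24″ = 18.40000′; 104 + 18.40000/60 = 104.306667
  W ⇒ negate
Point 2:
  φ: 89° + 50/60 + 17/3600 = 89 + 0.833333 + 0.004722 = 89.838056
  hemisphere S, so the sign is −
  Lon: 17 + 26/60 + 40/3600 = 17.444444
  W ⇒ negate
Point 3:
  φ: 9 + 4/60 + 54/3600 = 9.081667
  hemisphere S, so the sign is −
  λ: 20 + 50/60 + 17/3600 = 20.838056
  E ⇒ keep positive
Point 4:
  φ: 85 + 26/60 + 32.9/3600 = 85.442472
  S ⇒ negate
  Longitude: 43′ + 31″ = 43.51667′; 46 + 43.51667/60 = 46.725278
  E → positive
Point 5:
  Latitude: 88° + 36/60 + 38.2/3600 = 88 + 0.600000 + 0.010611 = 88.610611
  N ⇒ keep positive
  Lon: 30 + 43/60 + 34.1/3600 = 30.726139
  W ⇒ negate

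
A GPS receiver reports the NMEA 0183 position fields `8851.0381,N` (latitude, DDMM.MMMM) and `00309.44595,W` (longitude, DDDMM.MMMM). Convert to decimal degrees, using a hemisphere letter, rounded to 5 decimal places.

88.85064° N, 3.15743° W

Latitude: split at 2 digits → 88° and 51.0381′; 88 + 51.0381/60 = 88.850635
Longitude: split at 3 digits → 003° and 9.44595′; 3 + 9.44595/60 = 3.157433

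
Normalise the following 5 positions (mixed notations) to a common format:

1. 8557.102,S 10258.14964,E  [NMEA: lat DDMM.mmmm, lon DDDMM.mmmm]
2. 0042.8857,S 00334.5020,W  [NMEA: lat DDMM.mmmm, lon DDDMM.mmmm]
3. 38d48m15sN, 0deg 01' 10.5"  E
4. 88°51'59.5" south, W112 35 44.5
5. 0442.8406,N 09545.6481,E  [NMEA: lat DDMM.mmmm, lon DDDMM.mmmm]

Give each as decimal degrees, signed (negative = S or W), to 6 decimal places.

Point 1:
  Latitude: split at 2 digits → 85° and 57.102′; 85 + 57.102/60 = 85.9517000
  S → negative
  λ: degrees = first 3 digits = 102, minutes = 58.14964; 102 + 58.14964/60 = 102.9691607
  E → positive
Point 2:
  Latitude: degrees = first 2 digits = 0, minutes = 42.8857; 0 + 42.8857/60 = 0.7147617
  hemisphere S, so the sign is −
  λ: degrees = first 3 digits = 3, minutes = 34.502; 3 + 34.502/60 = 3.5750333
  W → negative
Point 3:
  Latitude: 48′ + 15″ = 48.25000′; 38 + 48.25000/60 = 38.8041667
  N ⇒ keep positive
  Lon: 0 + 1/60 + 10.5/3600 = 0.0195833
  E → positive
Point 4:
  Lat: 51′ + 59.5″ = 51.99167′; 88 + 51.99167/60 = 88.8665278
  S ⇒ negate
  Lon: 112° + 35/60 + 44.5/3600 = 112 + 0.583333 + 0.012361 = 112.5956944
  W → negative
Point 5:
  Lat: degrees = first 2 digits = 4, minutes = 42.8406; 4 + 42.8406/60 = 4.7140100
  N → positive
  Longitude: split at 3 digits → 095° and 45.6481′; 95 + 45.6481/60 = 95.7608017
  E ⇒ keep positive

1. -85.951700, 102.969161
2. -0.714762, -3.575033
3. 38.804167, 0.019583
4. -88.866528, -112.595694
5. 4.714010, 95.760802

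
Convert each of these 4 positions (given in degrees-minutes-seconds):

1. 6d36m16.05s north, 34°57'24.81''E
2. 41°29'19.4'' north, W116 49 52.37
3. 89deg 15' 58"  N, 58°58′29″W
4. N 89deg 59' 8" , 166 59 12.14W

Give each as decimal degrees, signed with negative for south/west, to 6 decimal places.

1. 6.604458, 34.956892
2. 41.488722, -116.831214
3. 89.266111, -58.974722
4. 89.985556, -166.986706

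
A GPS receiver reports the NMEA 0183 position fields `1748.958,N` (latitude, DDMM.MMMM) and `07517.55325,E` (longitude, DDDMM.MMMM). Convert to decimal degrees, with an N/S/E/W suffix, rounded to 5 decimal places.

17.81597° N, 75.29255° E

Lat: degrees = first 2 digits = 17, minutes = 48.958; 17 + 48.958/60 = 17.815967
Lon: split at 3 digits → 075° and 17.55325′; 75 + 17.55325/60 = 75.292554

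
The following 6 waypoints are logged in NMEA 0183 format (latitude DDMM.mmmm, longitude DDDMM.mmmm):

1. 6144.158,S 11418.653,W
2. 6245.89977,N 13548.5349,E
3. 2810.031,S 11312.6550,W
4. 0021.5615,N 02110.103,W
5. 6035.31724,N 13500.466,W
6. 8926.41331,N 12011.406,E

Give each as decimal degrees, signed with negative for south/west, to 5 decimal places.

Point 1:
  φ: split at 2 digits → 61° and 44.158′; 61 + 44.158/60 = 61.735967
  S → negative
  Longitude: split at 3 digits → 114° and 18.653′; 114 + 18.653/60 = 114.310883
  W ⇒ negate
Point 2:
  φ: split at 2 digits → 62° and 45.89977′; 62 + 45.89977/60 = 62.764996
  N → positive
  Lon: degrees = first 3 digits = 135, minutes = 48.5349; 135 + 48.5349/60 = 135.808915
  E ⇒ keep positive
Point 3:
  Lat: split at 2 digits → 28° and 10.031′; 28 + 10.031/60 = 28.167183
  hemisphere S, so the sign is −
  Lon: degrees = first 3 digits = 113, minutes = 12.655; 113 + 12.655/60 = 113.210917
  W ⇒ negate
Point 4:
  φ: split at 2 digits → 00° and 21.5615′; 0 + 21.5615/60 = 0.359358
  N ⇒ keep positive
  Lon: degrees = first 3 digits = 21, minutes = 10.103; 21 + 10.103/60 = 21.168383
  W ⇒ negate
Point 5:
  φ: degrees = first 2 digits = 60, minutes = 35.31724; 60 + 35.31724/60 = 60.588621
  N → positive
  λ: degrees = first 3 digits = 135, minutes = 0.466; 135 + 0.466/60 = 135.007767
  hemisphere W, so the sign is −
Point 6:
  Latitude: degrees = first 2 digits = 89, minutes = 26.41331; 89 + 26.41331/60 = 89.440222
  N ⇒ keep positive
  Longitude: degrees = first 3 digits = 120, minutes = 11.406; 120 + 11.406/60 = 120.190100
  E → positive

1. -61.73597, -114.31088
2. 62.76500, 135.80892
3. -28.16718, -113.21092
4. 0.35936, -21.16838
5. 60.58862, -135.00777
6. 89.44022, 120.19010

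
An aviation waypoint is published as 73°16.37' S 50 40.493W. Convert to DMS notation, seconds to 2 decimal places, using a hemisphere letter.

φ: 16.37000′ → 16′ and 0.37000 × 60 = 22.2000″
Lon: 40.49300′ → 40′ and 0.49300 × 60 = 29.5800″

73°16′22.20″ S, 50°40′29.58″ W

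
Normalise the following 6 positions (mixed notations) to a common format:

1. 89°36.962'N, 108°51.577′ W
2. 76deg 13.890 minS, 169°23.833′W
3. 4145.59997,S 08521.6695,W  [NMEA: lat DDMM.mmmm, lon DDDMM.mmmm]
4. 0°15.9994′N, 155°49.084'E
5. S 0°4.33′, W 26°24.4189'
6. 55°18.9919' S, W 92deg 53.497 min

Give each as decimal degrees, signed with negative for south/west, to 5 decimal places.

Point 1:
  φ: 89 + 36.962/60 = 89.616033
  N → positive
  Longitude: 108 + 51.577/60 = 108.859617
  hemisphere W, so the sign is −
Point 2:
  φ: 76 + 13.89/60 = 76.231500
  S → negative
  Longitude: 23.833′ = 0.397217°; total 169.397217
  W → negative
Point 3:
  Latitude: split at 2 digits → 41° and 45.59997′; 41 + 45.59997/60 = 41.760000
  S → negative
  λ: degrees = first 3 digits = 85, minutes = 21.6695; 85 + 21.6695/60 = 85.361158
  hemisphere W, so the sign is −
Point 4:
  φ: 0 + 15.9994/60 = 0.266657
  N ⇒ keep positive
  λ: 155 + 49.084/60 = 155.818067
  E ⇒ keep positive
Point 5:
  Latitude: 4.33′ = 0.072167°; total 0.072167
  S → negative
  λ: 24.4189′ = 0.406982°; total 26.406982
  W → negative
Point 6:
  Lat: 18.9919′ = 0.316532°; total 55.316532
  hemisphere S, so the sign is −
  Lon: 53.497′ = 0.891617°; total 92.891617
  hemisphere W, so the sign is −

1. 89.61603, -108.85962
2. -76.23150, -169.39722
3. -41.76000, -85.36116
4. 0.26666, 155.81807
5. -0.07217, -26.40698
6. -55.31653, -92.89162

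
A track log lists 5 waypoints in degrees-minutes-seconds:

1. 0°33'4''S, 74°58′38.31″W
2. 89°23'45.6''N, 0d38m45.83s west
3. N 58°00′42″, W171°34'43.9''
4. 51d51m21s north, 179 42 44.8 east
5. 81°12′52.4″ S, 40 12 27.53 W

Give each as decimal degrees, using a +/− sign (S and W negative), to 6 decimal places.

1. -0.551111, -74.977308
2. 89.396000, -0.646064
3. 58.011667, -171.578861
4. 51.855833, 179.712444
5. -81.214556, -40.207647

Point 1:
  Latitude: 33′ + 4″ = 33.06667′; 0 + 33.06667/60 = 0.5511111
  S ⇒ negate
  λ: 58′ + 38.31″ = 58.63850′; 74 + 58.63850/60 = 74.9773083
  hemisphere W, so the sign is −
Point 2:
  Latitude: 89 + 23/60 + 45.6/3600 = 89.3960000
  N ⇒ keep positive
  Longitude: 38′ + 45.83″ = 38.76383′; 0 + 38.76383/60 = 0.6460639
  hemisphere W, so the sign is −
Point 3:
  Lat: 0′ + 42″ = 0.70000′; 58 + 0.70000/60 = 58.0116667
  N ⇒ keep positive
  λ: 34′ + 43.9″ = 34.73167′; 171 + 34.73167/60 = 171.5788611
  hemisphere W, so the sign is −
Point 4:
  Latitude: 51 + 51/60 + 21/3600 = 51.8558333
  N ⇒ keep positive
  λ: 179 + 42/60 + 44.8/3600 = 179.7124444
  E → positive
Point 5:
  φ: 81 + 12/60 + 52.4/3600 = 81.2145556
  hemisphere S, so the sign is −
  Longitude: 40 + 12/60 + 27.53/3600 = 40.2076472
  W ⇒ negate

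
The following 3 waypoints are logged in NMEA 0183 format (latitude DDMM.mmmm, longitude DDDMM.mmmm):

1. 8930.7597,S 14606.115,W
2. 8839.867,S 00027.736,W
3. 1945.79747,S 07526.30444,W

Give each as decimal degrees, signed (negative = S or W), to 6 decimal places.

1. -89.512662, -146.101917
2. -88.664450, -0.462267
3. -19.763291, -75.438407

Point 1:
  Latitude: split at 2 digits → 89° and 30.7597′; 89 + 30.7597/60 = 89.5126617
  S → negative
  Longitude: split at 3 digits → 146° and 6.115′; 146 + 6.115/60 = 146.1019167
  W ⇒ negate
Point 2:
  φ: degrees = first 2 digits = 88, minutes = 39.867; 88 + 39.867/60 = 88.6644500
  S ⇒ negate
  Lon: degrees = first 3 digits = 0, minutes = 27.736; 0 + 27.736/60 = 0.4622667
  hemisphere W, so the sign is −
Point 3:
  φ: degrees = first 2 digits = 19, minutes = 45.79747; 19 + 45.79747/60 = 19.7632912
  hemisphere S, so the sign is −
  λ: degrees = first 3 digits = 75, minutes = 26.30444; 75 + 26.30444/60 = 75.4384073
  hemisphere W, so the sign is −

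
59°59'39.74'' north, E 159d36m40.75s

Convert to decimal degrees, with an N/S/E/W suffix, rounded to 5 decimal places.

59.99437° N, 159.61132° E

Lat: 59° + 59/60 + 39.74/3600 = 59 + 0.983333 + 0.011039 = 59.994372
λ: 36′ + 40.75″ = 36.67917′; 159 + 36.67917/60 = 159.611319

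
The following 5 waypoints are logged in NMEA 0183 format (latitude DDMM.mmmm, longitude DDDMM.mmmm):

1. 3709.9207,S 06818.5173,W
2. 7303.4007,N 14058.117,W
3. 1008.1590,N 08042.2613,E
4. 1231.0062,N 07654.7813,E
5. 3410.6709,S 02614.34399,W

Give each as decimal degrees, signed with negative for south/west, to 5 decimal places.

Point 1:
  φ: split at 2 digits → 37° and 9.9207′; 37 + 9.9207/60 = 37.165345
  S ⇒ negate
  λ: split at 3 digits → 068° and 18.5173′; 68 + 18.5173/60 = 68.308622
  W → negative
Point 2:
  Latitude: degrees = first 2 digits = 73, minutes = 3.4007; 73 + 3.4007/60 = 73.056678
  N → positive
  Lon: degrees = first 3 digits = 140, minutes = 58.117; 140 + 58.117/60 = 140.968617
  W ⇒ negate
Point 3:
  Latitude: degrees = first 2 digits = 10, minutes = 8.159; 10 + 8.159/60 = 10.135983
  N ⇒ keep positive
  Lon: split at 3 digits → 080° and 42.2613′; 80 + 42.2613/60 = 80.704355
  E ⇒ keep positive
Point 4:
  Latitude: degrees = first 2 digits = 12, minutes = 31.0062; 12 + 31.0062/60 = 12.516770
  N ⇒ keep positive
  λ: split at 3 digits → 076° and 54.7813′; 76 + 54.7813/60 = 76.913022
  E ⇒ keep positive
Point 5:
  φ: degrees = first 2 digits = 34, minutes = 10.6709; 34 + 10.6709/60 = 34.177848
  S → negative
  λ: degrees = first 3 digits = 26, minutes = 14.34399; 26 + 14.34399/60 = 26.239067
  W → negative

1. -37.16535, -68.30862
2. 73.05668, -140.96862
3. 10.13598, 80.70436
4. 12.51677, 76.91302
5. -34.17785, -26.23907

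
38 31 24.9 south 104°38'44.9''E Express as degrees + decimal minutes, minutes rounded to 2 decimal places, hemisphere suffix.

38° 31.42′ S, 104° 38.75′ E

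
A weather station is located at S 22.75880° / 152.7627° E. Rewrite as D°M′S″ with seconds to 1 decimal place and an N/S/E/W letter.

22°45′31.7″ S, 152°45′45.7″ E

Lat: 0.758800° → 45.52800′; 0.52800 × 60 = 31.680″
Lon: whole degrees 152; 45.76200′ → 45′ and 45.720″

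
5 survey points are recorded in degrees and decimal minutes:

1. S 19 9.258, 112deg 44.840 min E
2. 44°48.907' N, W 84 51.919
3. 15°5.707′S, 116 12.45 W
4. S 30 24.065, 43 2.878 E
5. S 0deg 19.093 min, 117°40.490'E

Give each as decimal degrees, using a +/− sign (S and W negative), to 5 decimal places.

1. -19.15430, 112.74733
2. 44.81512, -84.86532
3. -15.09512, -116.20750
4. -30.40108, 43.04797
5. -0.31822, 117.67483

Point 1:
  φ: 19 + 9.258/60 = 19.154300
  S → negative
  λ: 112 + 44.84/60 = 112.747333
  E → positive
Point 2:
  Lat: 44 + 48.907/60 = 44.815117
  N → positive
  Lon: 51.919′ = 0.865317°; total 84.865317
  hemisphere W, so the sign is −
Point 3:
  φ: 15 + 5.707/60 = 15.095117
  hemisphere S, so the sign is −
  Longitude: 116 + 12.45/60 = 116.207500
  W ⇒ negate
Point 4:
  Lat: 24.065′ = 0.401083°; total 30.401083
  hemisphere S, so the sign is −
  Lon: 43 + 2.878/60 = 43.047967
  E → positive
Point 5:
  Lat: 0 + 19.093/60 = 0.318217
  hemisphere S, so the sign is −
  Lon: 117 + 40.49/60 = 117.674833
  E → positive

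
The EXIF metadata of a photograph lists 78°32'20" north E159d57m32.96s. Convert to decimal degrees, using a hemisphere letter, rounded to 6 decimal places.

78.538889° N, 159.959156° E

φ: 32′ + 20″ = 32.33333′; 78 + 32.33333/60 = 78.5388889
Longitude: 159° + 57/60 + 32.96/3600 = 159 + 0.950000 + 0.009156 = 159.9591556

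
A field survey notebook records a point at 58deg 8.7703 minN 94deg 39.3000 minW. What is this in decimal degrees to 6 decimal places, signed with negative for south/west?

φ: 58 + 8.7703/60 = 58.1461717
N → positive
Lon: 94 + 39.3/60 = 94.6550000
hemisphere W, so the sign is −

58.146172, -94.655000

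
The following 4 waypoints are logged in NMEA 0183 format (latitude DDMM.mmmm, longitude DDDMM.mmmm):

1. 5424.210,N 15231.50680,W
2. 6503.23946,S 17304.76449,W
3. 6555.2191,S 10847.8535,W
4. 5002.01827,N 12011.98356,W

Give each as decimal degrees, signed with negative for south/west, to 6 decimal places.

Point 1:
  φ: split at 2 digits → 54° and 24.21′; 54 + 24.21/60 = 54.4035000
  N → positive
  Longitude: split at 3 digits → 152° and 31.5068′; 152 + 31.5068/60 = 152.5251133
  W ⇒ negate
Point 2:
  Lat: split at 2 digits → 65° and 3.23946′; 65 + 3.23946/60 = 65.0539910
  S → negative
  λ: split at 3 digits → 173° and 4.76449′; 173 + 4.76449/60 = 173.0794082
  W ⇒ negate
Point 3:
  φ: split at 2 digits → 65° and 55.2191′; 65 + 55.2191/60 = 65.9203183
  S ⇒ negate
  Lon: degrees = first 3 digits = 108, minutes = 47.8535; 108 + 47.8535/60 = 108.7975583
  W ⇒ negate
Point 4:
  φ: split at 2 digits → 50° and 2.01827′; 50 + 2.01827/60 = 50.0336378
  N → positive
  Longitude: degrees = first 3 digits = 120, minutes = 11.98356; 120 + 11.98356/60 = 120.1997260
  W ⇒ negate

1. 54.403500, -152.525113
2. -65.053991, -173.079408
3. -65.920318, -108.797558
4. 50.033638, -120.199726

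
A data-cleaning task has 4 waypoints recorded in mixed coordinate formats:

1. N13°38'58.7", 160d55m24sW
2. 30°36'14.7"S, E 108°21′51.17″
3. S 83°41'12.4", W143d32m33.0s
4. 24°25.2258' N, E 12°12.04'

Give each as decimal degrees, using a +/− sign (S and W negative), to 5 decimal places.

1. 13.64964, -160.92333
2. -30.60408, 108.36421
3. -83.68678, -143.54250
4. 24.42043, 12.20067

Point 1:
  Lat: 38′ + 58.7″ = 38.97833′; 13 + 38.97833/60 = 13.649639
  N ⇒ keep positive
  Lon: 160° + 55/60 + 24/3600 = 160 + 0.916667 + 0.006667 = 160.923333
  W → negative
Point 2:
  φ: 36′ + 14.7″ = 36.24500′; 30 + 36.24500/60 = 30.604083
  hemisphere S, so the sign is −
  λ: 108 + 21/60 + 51.17/3600 = 108.364214
  E ⇒ keep positive
Point 3:
  φ: 83 + 41/60 + 12.4/3600 = 83.686778
  S ⇒ negate
  Longitude: 143 + 32/60 + 33/3600 = 143.542500
  hemisphere W, so the sign is −
Point 4:
  Latitude: 25.2258′ = 0.420430°; total 24.420430
  N ⇒ keep positive
  λ: 12 + 12.04/60 = 12.200667
  E ⇒ keep positive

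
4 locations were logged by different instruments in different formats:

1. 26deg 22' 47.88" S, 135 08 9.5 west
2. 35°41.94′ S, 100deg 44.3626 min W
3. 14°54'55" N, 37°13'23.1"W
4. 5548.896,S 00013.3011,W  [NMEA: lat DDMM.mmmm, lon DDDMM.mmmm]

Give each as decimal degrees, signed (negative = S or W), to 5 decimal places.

1. -26.37997, -135.13597
2. -35.69900, -100.73938
3. 14.91528, -37.22308
4. -55.81493, -0.22169

Point 1:
  φ: 22′ + 47.88″ = 22.79800′; 26 + 22.79800/60 = 26.379967
  S → negative
  Lon: 135 + 8/60 + 9.5/3600 = 135.135972
  W → negative
Point 2:
  φ: 41.94′ = 0.699000°; total 35.699000
  hemisphere S, so the sign is −
  λ: 44.3626′ = 0.739377°; total 100.739377
  W → negative
Point 3:
  Lat: 54′ + 55″ = 54.91667′; 14 + 54.91667/60 = 14.915278
  N ⇒ keep positive
  Longitude: 13′ + 23.1″ = 13.38500′; 37 + 13.38500/60 = 37.223083
  hemisphere W, so the sign is −
Point 4:
  Latitude: split at 2 digits → 55° and 48.896′; 55 + 48.896/60 = 55.814933
  hemisphere S, so the sign is −
  Longitude: degrees = first 3 digits = 0, minutes = 13.3011; 0 + 13.3011/60 = 0.221685
  hemisphere W, so the sign is −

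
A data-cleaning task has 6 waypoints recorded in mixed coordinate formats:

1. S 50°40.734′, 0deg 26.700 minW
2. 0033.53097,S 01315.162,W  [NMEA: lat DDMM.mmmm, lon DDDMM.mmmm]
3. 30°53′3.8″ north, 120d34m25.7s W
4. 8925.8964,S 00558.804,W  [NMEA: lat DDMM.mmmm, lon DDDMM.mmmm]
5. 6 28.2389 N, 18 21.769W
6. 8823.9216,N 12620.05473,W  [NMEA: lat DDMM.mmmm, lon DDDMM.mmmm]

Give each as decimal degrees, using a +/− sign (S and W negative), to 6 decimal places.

Point 1:
  Lat: 40.734′ = 0.678900°; total 50.6789000
  hemisphere S, so the sign is −
  Lon: 26.7′ = 0.445000°; total 0.4450000
  W ⇒ negate
Point 2:
  Lat: degrees = first 2 digits = 0, minutes = 33.53097; 0 + 33.53097/60 = 0.5588495
  S ⇒ negate
  Longitude: split at 3 digits → 013° and 15.162′; 13 + 15.162/60 = 13.2527000
  W ⇒ negate
Point 3:
  Latitude: 53′ + 3.8″ = 53.06333′; 30 + 53.06333/60 = 30.8843889
  N → positive
  Longitude: 120° + 34/60 + 25.7/3600 = 120 + 0.566667 + 0.007139 = 120.5738056
  hemisphere W, so the sign is −
Point 4:
  Lat: split at 2 digits → 89° and 25.8964′; 89 + 25.8964/60 = 89.4316067
  hemisphere S, so the sign is −
  Lon: split at 3 digits → 005° and 58.804′; 5 + 58.804/60 = 5.9800667
  W → negative
Point 5:
  φ: 6 + 28.2389/60 = 6.4706483
  N → positive
  Lon: 18 + 21.769/60 = 18.3628167
  W ⇒ negate
Point 6:
  Latitude: degrees = first 2 digits = 88, minutes = 23.9216; 88 + 23.9216/60 = 88.3986933
  N ⇒ keep positive
  Longitude: split at 3 digits → 126° and 20.05473′; 126 + 20.05473/60 = 126.3342455
  hemisphere W, so the sign is −

1. -50.678900, -0.445000
2. -0.558850, -13.252700
3. 30.884389, -120.573806
4. -89.431607, -5.980067
5. 6.470648, -18.362817
6. 88.398693, -126.334246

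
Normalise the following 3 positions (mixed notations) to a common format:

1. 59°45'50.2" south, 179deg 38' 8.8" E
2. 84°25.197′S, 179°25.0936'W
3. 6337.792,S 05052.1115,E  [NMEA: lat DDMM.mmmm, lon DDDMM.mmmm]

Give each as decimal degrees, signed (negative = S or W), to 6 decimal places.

Point 1:
  Lat: 59 + 45/60 + 50.2/3600 = 59.7639444
  hemisphere S, so the sign is −
  Longitude: 38′ + 8.8″ = 38.14667′; 179 + 38.14667/60 = 179.6357778
  E ⇒ keep positive
Point 2:
  φ: 84 + 25.197/60 = 84.4199500
  hemisphere S, so the sign is −
  λ: 179 + 25.0936/60 = 179.4182267
  W ⇒ negate
Point 3:
  Latitude: degrees = first 2 digits = 63, minutes = 37.792; 63 + 37.792/60 = 63.6298667
  S ⇒ negate
  λ: split at 3 digits → 050° and 52.1115′; 50 + 52.1115/60 = 50.8685250
  E → positive

1. -59.763944, 179.635778
2. -84.419950, -179.418227
3. -63.629867, 50.868525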